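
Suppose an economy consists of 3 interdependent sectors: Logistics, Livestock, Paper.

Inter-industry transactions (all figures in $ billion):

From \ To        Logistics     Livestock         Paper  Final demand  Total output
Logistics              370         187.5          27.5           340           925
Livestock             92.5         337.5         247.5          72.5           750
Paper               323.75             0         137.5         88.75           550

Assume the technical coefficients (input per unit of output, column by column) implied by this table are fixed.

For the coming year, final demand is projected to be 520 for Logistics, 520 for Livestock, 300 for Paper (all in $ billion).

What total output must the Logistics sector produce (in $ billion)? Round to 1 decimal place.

x_1 = 1969.4

Technical coefficients a_ij = z_ij / X_j:
  a_11 = 370/925 = 0.40, a_21 = 92.5/925 = 0.10, a_31 = 323.75/925 = 0.35
  a_12 = 187.5/750 = 0.25, a_22 = 337.5/750 = 0.45, a_32 = 0/750 = 0.00
  a_13 = 27.5/550 = 0.05, a_23 = 247.5/550 = 0.45, a_33 = 137.5/550 = 0.25
I − A =
  [   0.60    -0.25    -0.05]
  [  -0.10     0.55    -0.45]
  [  -0.35     0.00     0.75]
Cofactors of I−A, C_ij = (−1)^(i+j)·(minor ij) (rows/columns in the sector order above):
  C_11 = (0.55)(0.75) − (-0.45)(0.00) = 0.4125
  C_12 = −[(-0.10)(0.75) − (-0.45)(-0.35)] = 0.2325
  C_13 = (-0.10)(0.00) − (0.55)(-0.35) = 0.1925
  C_21 = −[(-0.25)(0.75) − (-0.05)(0.00)] = 0.1875
  C_22 = (0.60)(0.75) − (-0.05)(-0.35) = 0.4325
  C_23 = −[(0.60)(0.00) − (-0.25)(-0.35)] = 0.0875
  C_31 = (-0.25)(-0.45) − (-0.05)(0.55) = 0.1400
  C_32 = −[(0.60)(-0.45) − (-0.05)(-0.10)] = 0.2750
  C_33 = (0.60)(0.55) − (-0.25)(-0.10) = 0.3050
det(I−A) = Σ_j (I−A)_1j·C_1j = (0.60)(0.4125) + (-0.25)(0.2325) + (-0.05)(0.1925) = 0.17975
adj(I−A) = Cᵀ =
  [ 0.4125   0.1875   0.1400]
  [ 0.2325   0.4325   0.2750]
  [ 0.1925   0.0875   0.3050]
(I − A)⁻¹ = adj(I−A) / det(I−A) ≈
  [   2.2949     1.0431     0.7789]
  [   1.2935     2.4061     1.5299]
  [   1.0709     0.4868     1.6968]
x = (I − A)⁻¹ d = adj(I−A)·d / det(I−A), with det(I−A) = 0.17975:
  x_1 = (0.4125·520 + 0.1875·520 + 0.1400·300) / 0.17975 = 354.00 / 0.17975 ≈ 1969.4
  x_2 = (0.2325·520 + 0.4325·520 + 0.2750·300) / 0.17975 = 428.30 / 0.17975 ≈ 2382.8
  x_3 = (0.1925·520 + 0.0875·520 + 0.3050·300) / 0.17975 = 237.10 / 0.17975 ≈ 1319.1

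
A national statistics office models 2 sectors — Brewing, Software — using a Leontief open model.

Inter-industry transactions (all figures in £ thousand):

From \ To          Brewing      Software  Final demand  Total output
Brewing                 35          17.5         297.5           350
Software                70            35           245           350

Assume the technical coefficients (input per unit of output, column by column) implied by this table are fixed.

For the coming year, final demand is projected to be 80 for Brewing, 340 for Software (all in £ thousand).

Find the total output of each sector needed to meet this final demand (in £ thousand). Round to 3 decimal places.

x_B = 111.250, x_S = 402.500

Technical coefficients a_ij = z_ij / X_j:
  a_BB = 35/350 = 0.10, a_SB = 70/350 = 0.20
  a_BS = 17.5/350 = 0.05, a_SS = 35/350 = 0.10
I − A =
  [   0.90    -0.05]
  [  -0.20     0.90]
det(I−A) = (0.90)(0.90) − (-0.05)(-0.20) = 0.8000
adj(I−A) = [[0.90, 0.05], [0.20, 0.90]]
(I − A)⁻¹ = adj(I−A) / det(I−A) ≈
  [   1.1250     0.0625]
  [   0.2500     1.1250]
x = (I − A)⁻¹ d = adj(I−A)·d / det(I−A), with det(I−A) = 0.8000:
  x_B = (0.90·80 + 0.05·340) / 0.8000 = 89.00 / 0.8000 = 111.250
  x_S = (0.20·80 + 0.90·340) / 0.8000 = 322.00 / 0.8000 = 402.500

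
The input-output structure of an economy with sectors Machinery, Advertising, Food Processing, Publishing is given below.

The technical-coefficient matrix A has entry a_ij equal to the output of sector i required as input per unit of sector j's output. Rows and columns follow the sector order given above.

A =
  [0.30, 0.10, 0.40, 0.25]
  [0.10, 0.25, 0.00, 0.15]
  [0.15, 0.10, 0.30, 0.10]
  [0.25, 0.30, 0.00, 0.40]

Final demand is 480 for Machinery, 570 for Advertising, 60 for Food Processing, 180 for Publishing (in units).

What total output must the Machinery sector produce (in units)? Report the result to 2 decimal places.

I − A =
  [   0.70    -0.10    -0.40    -0.25]
  [  -0.10     0.75     0.00    -0.15]
  [  -0.15    -0.10     0.70    -0.10]
  [  -0.25    -0.30     0.00     0.60]
Compute the cofactors C_ij = (−1)^(i+j)·(3×3 minor ij) of I−A; the adjugate is their transpose:
adj(I−A) = Cᵀ =
  [ 0.283500   0.130500   0.162000   0.177750]
  [ 0.068250   0.204250   0.039000   0.086000]
  [ 0.092250   0.079500   0.219375   0.094875]
  [ 0.152250   0.156500   0.087000   0.311500]
det(I−A) = Σ_j (I−A)_1j·C_1j = (0.70)(0.283500) + (-0.10)(0.068250) + (-0.40)(0.092250) + (-0.25)(0.152250) = 0.1166625
(I − A)⁻¹ = adj(I−A) / det(I−A) ≈
  [   2.4301     1.1186     1.3886     1.5236]
  [   0.5850     1.7508     0.3343     0.7372]
  [   0.7907     0.6815     1.8804     0.8132]
  [   1.3050     1.3415     0.7457     2.6701]
x = (I − A)⁻¹ d = adj(I−A)·d / det(I−A), with det(I−A) = 0.1166625:
  x_1 = (0.283500·480 + 0.130500·570 + 0.162000·60 + 0.177750·180) / 0.1166625 = 252.18 / 0.1166625 ≈ 2161.62
  x_2 = (0.068250·480 + 0.204250·570 + 0.039000·60 + 0.086000·180) / 0.1166625 = 167.0025 / 0.1166625 ≈ 1431.50
  x_3 = (0.092250·480 + 0.079500·570 + 0.219375·60 + 0.094875·180) / 0.1166625 = 119.835 / 0.1166625 ≈ 1027.19
  x_4 = (0.152250·480 + 0.156500·570 + 0.087000·60 + 0.311500·180) / 0.1166625 = 223.575 / 0.1166625 ≈ 1916.43

x_1 = 2161.62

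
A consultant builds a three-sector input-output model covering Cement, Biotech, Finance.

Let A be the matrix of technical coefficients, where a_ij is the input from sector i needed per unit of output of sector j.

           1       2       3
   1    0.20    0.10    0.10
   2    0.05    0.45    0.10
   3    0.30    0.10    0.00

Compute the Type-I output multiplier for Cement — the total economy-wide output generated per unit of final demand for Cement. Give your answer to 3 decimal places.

I − A =
  [   0.80    -0.10    -0.10]
  [  -0.05     0.55    -0.10]
  [  -0.30    -0.10     1.00]
Cofactors of I−A, C_ij = (−1)^(i+j)·(minor ij) (rows/columns in the sector order above):
  C_11 = (0.55)(1.00) − (-0.10)(-0.10) = 0.5400
  C_12 = −[(-0.05)(1.00) − (-0.10)(-0.30)] = 0.0800
  C_13 = (-0.05)(-0.10) − (0.55)(-0.30) = 0.1700
  C_21 = −[(-0.10)(1.00) − (-0.10)(-0.10)] = 0.1100
  C_22 = (0.80)(1.00) − (-0.10)(-0.30) = 0.7700
  C_23 = −[(0.80)(-0.10) − (-0.10)(-0.30)] = 0.1100
  C_31 = (-0.10)(-0.10) − (-0.10)(0.55) = 0.0650
  C_32 = −[(0.80)(-0.10) − (-0.10)(-0.05)] = 0.0850
  C_33 = (0.80)(0.55) − (-0.10)(-0.05) = 0.4350
det(I−A) = Σ_j (I−A)_1j·C_1j = (0.80)(0.5400) + (-0.10)(0.0800) + (-0.10)(0.1700) = 0.4070
adj(I−A) = Cᵀ =
  [ 0.5400   0.1100   0.0650]
  [ 0.0800   0.7700   0.0850]
  [ 0.1700   0.1100   0.4350]
(I − A)⁻¹ = adj(I−A) / det(I−A) ≈
  [   1.3268     0.2703     0.1597]
  [   0.1966     1.8919     0.2088]
  [   0.4177     0.2703     1.0688]
The output multiplier for sector j is the column-j sum of the Leontief inverse (I − A)⁻¹ = adj(I−A) / det(I−A).
Column 1 of adj(I−A): (0.5400, 0.0800, 0.1700); det(I−A) = 0.4070.
m_1 = (0.5400 + 0.0800 + 0.1700) / 0.4070 = 0.79 / 0.4070 ≈ 1.941.

m_1 = 1.941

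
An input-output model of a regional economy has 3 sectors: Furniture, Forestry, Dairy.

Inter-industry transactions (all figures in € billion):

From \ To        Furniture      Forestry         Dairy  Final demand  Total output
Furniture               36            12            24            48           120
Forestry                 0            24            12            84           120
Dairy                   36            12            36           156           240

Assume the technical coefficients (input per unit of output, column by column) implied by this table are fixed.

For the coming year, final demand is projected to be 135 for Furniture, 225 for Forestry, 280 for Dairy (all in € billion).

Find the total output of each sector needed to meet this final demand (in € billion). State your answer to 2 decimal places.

Technical coefficients a_ij = z_ij / X_j:
  a_11 = 36/120 = 0.30, a_21 = 0/120 = 0.00, a_31 = 36/120 = 0.30
  a_12 = 12/120 = 0.10, a_22 = 24/120 = 0.20, a_32 = 12/120 = 0.10
  a_13 = 24/240 = 0.10, a_23 = 12/240 = 0.05, a_33 = 36/240 = 0.15
I − A =
  [   0.70    -0.10    -0.10]
  [   0.00     0.80    -0.05]
  [  -0.30    -0.10     0.85]
Cofactors of I−A, C_ij = (−1)^(i+j)·(minor ij) (rows/columns in the sector order above):
  C_11 = (0.80)(0.85) − (-0.05)(-0.10) = 0.6750
  C_12 = −[(0.00)(0.85) − (-0.05)(-0.30)] = 0.0150
  C_13 = (0.00)(-0.10) − (0.80)(-0.30) = 0.2400
  C_21 = −[(-0.10)(0.85) − (-0.10)(-0.10)] = 0.0950
  C_22 = (0.70)(0.85) − (-0.10)(-0.30) = 0.5650
  C_23 = −[(0.70)(-0.10) − (-0.10)(-0.30)] = 0.1000
  C_31 = (-0.10)(-0.05) − (-0.10)(0.80) = 0.0850
  C_32 = −[(0.70)(-0.05) − (-0.10)(0.00)] = 0.0350
  C_33 = (0.70)(0.80) − (-0.10)(0.00) = 0.5600
det(I−A) = Σ_j (I−A)_1j·C_1j = (0.70)(0.6750) + (-0.10)(0.0150) + (-0.10)(0.2400) = 0.4470
adj(I−A) = Cᵀ =
  [ 0.6750   0.0950   0.0850]
  [ 0.0150   0.5650   0.0350]
  [ 0.2400   0.1000   0.5600]
(I − A)⁻¹ = adj(I−A) / det(I−A) ≈
  [   1.5101     0.2125     0.1902]
  [   0.0336     1.2640     0.0783]
  [   0.5369     0.2237     1.2528]
x = (I − A)⁻¹ d = adj(I−A)·d / det(I−A), with det(I−A) = 0.4470:
  x_1 = (0.6750·135 + 0.0950·225 + 0.0850·280) / 0.4470 = 136.30 / 0.4470 ≈ 304.92
  x_2 = (0.0150·135 + 0.5650·225 + 0.0350·280) / 0.4470 = 138.95 / 0.4470 ≈ 310.85
  x_3 = (0.2400·135 + 0.1000·225 + 0.5600·280) / 0.4470 = 211.70 / 0.4470 ≈ 473.60

x_1 = 304.92, x_2 = 310.85, x_3 = 473.60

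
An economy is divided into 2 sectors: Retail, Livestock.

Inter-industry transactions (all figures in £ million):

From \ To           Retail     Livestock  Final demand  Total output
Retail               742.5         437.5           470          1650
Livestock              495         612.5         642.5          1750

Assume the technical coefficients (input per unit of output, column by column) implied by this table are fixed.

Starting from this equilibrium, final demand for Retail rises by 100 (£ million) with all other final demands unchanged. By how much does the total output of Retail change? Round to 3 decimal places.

Δx_R = 230.088

Technical coefficients a_ij = z_ij / X_j:
  a_RR = 742.5/1650 = 0.45, a_LR = 495/1650 = 0.30
  a_RL = 437.5/1750 = 0.25, a_LL = 612.5/1750 = 0.35
I − A =
  [   0.55    -0.25]
  [  -0.30     0.65]
det(I−A) = (0.55)(0.65) − (-0.25)(-0.30) = 0.2825
adj(I−A) = [[0.65, 0.25], [0.30, 0.55]]
(I − A)⁻¹ = adj(I−A) / det(I−A) ≈
  [   2.3009     0.8850]
  [   1.0619     1.9469]
Δx = (I − A)⁻¹ Δd with Δd having +100 in the Retail component and 0 elsewhere.
So Δx_R = L_RR · (+100), where L_RR = adj(I−A)_RR / det(I−A) = 0.65 / 0.2825.
Δx_R = 0.65 × (+100) / 0.2825 = 65.00 / 0.2825 ≈ 230.088.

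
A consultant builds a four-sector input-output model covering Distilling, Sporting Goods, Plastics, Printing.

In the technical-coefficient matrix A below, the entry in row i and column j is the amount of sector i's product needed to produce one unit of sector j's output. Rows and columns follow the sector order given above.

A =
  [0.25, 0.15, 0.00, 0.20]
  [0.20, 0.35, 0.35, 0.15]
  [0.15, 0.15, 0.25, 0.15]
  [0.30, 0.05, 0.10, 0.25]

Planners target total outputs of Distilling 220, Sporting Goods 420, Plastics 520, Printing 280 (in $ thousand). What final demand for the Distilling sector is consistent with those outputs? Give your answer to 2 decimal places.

I − A =
  [   0.75    -0.15     0.00    -0.20]
  [  -0.20     0.65    -0.35    -0.15]
  [  -0.15    -0.15     0.75    -0.15]
  [  -0.30    -0.05    -0.10     0.75]
d = (I − A) x:
  d_1 = (+0.75)·220 + (-0.15)·420 + (+0.00)·520 + (-0.20)·280 = 46.00
  d_2 = (-0.20)·220 + (+0.65)·420 + (-0.35)·520 + (-0.15)·280 = 5.00
  d_3 = (-0.15)·220 + (-0.15)·420 + (+0.75)·520 + (-0.15)·280 = 252.00
  d_4 = (-0.30)·220 + (-0.05)·420 + (-0.10)·520 + (+0.75)·280 = 71.00

d_1 = 46.00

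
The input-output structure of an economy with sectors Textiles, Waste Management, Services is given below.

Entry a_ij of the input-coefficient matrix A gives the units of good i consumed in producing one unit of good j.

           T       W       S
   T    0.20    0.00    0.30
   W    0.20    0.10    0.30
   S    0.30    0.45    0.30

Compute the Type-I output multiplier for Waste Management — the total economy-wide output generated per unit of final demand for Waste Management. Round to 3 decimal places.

m_W = 3.351

I − A =
  [   0.80     0.00    -0.30]
  [  -0.20     0.90    -0.30]
  [  -0.30    -0.45     0.70]
Cofactors of I−A, C_ij = (−1)^(i+j)·(minor ij) (rows/columns in the sector order above):
  C_11 = (0.90)(0.70) − (-0.30)(-0.45) = 0.4950
  C_12 = −[(-0.20)(0.70) − (-0.30)(-0.30)] = 0.2300
  C_13 = (-0.20)(-0.45) − (0.90)(-0.30) = 0.3600
  C_21 = −[(0.00)(0.70) − (-0.30)(-0.45)] = 0.1350
  C_22 = (0.80)(0.70) − (-0.30)(-0.30) = 0.4700
  C_23 = −[(0.80)(-0.45) − (0.00)(-0.30)] = 0.3600
  C_31 = (0.00)(-0.30) − (-0.30)(0.90) = 0.2700
  C_32 = −[(0.80)(-0.30) − (-0.30)(-0.20)] = 0.3000
  C_33 = (0.80)(0.90) − (0.00)(-0.20) = 0.7200
det(I−A) = Σ_j (I−A)_1j·C_1j = (0.80)(0.4950) + (0.00)(0.2300) + (-0.30)(0.3600) = 0.2880
adj(I−A) = Cᵀ =
  [ 0.4950   0.1350   0.2700]
  [ 0.2300   0.4700   0.3000]
  [ 0.3600   0.3600   0.7200]
(I − A)⁻¹ = adj(I−A) / det(I−A) ≈
  [   1.7188     0.4688     0.9375]
  [   0.7986     1.6319     1.0417]
  [   1.2500     1.2500     2.5000]
The output multiplier for sector j is the column-j sum of the Leontief inverse (I − A)⁻¹ = adj(I−A) / det(I−A).
Column W of adj(I−A): (0.1350, 0.4700, 0.3600); det(I−A) = 0.2880.
m_W = (0.1350 + 0.4700 + 0.3600) / 0.2880 = 0.965 / 0.2880 ≈ 3.351.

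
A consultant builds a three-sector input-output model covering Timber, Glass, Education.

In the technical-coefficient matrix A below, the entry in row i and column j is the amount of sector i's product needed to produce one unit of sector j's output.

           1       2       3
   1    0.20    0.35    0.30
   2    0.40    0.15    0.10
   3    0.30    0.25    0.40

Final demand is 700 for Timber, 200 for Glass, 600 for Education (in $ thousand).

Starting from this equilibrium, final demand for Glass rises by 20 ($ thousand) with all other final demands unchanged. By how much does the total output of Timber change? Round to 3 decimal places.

I − A =
  [   0.80    -0.35    -0.30]
  [  -0.40     0.85    -0.10]
  [  -0.30    -0.25     0.60]
Cofactors of I−A, C_ij = (−1)^(i+j)·(minor ij) (rows/columns in the sector order above):
  C_11 = (0.85)(0.60) − (-0.10)(-0.25) = 0.4850
  C_12 = −[(-0.40)(0.60) − (-0.10)(-0.30)] = 0.2700
  C_13 = (-0.40)(-0.25) − (0.85)(-0.30) = 0.3550
  C_21 = −[(-0.35)(0.60) − (-0.30)(-0.25)] = 0.2850
  C_22 = (0.80)(0.60) − (-0.30)(-0.30) = 0.3900
  C_23 = −[(0.80)(-0.25) − (-0.35)(-0.30)] = 0.3050
  C_31 = (-0.35)(-0.10) − (-0.30)(0.85) = 0.2900
  C_32 = −[(0.80)(-0.10) − (-0.30)(-0.40)] = 0.2000
  C_33 = (0.80)(0.85) − (-0.35)(-0.40) = 0.5400
det(I−A) = Σ_j (I−A)_1j·C_1j = (0.80)(0.4850) + (-0.35)(0.2700) + (-0.30)(0.3550) = 0.1870
adj(I−A) = Cᵀ =
  [ 0.4850   0.2850   0.2900]
  [ 0.2700   0.3900   0.2000]
  [ 0.3550   0.3050   0.5400]
(I − A)⁻¹ = adj(I−A) / det(I−A) ≈
  [   2.5936     1.5241     1.5508]
  [   1.4439     2.0856     1.0695]
  [   1.8984     1.6310     2.8877]
Δx = (I − A)⁻¹ Δd with Δd having +20 in the Glass component and 0 elsewhere.
So Δx_1 = L_12 · (+20), where L_12 = adj(I−A)_12 / det(I−A) = 0.2850 / 0.1870.
Δx_1 = 0.2850 × (+20) / 0.1870 = 5.70 / 0.1870 ≈ 30.481.

Δx_1 = 30.481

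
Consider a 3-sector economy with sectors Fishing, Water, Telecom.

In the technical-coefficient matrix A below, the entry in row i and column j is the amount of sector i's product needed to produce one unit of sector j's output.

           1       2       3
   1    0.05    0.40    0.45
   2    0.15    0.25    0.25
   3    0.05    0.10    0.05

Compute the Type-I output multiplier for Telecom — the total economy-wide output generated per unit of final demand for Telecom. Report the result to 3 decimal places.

I − A =
  [   0.95    -0.40    -0.45]
  [  -0.15     0.75    -0.25]
  [  -0.05    -0.10     0.95]
Cofactors of I−A, C_ij = (−1)^(i+j)·(minor ij) (rows/columns in the sector order above):
  C_11 = (0.75)(0.95) − (-0.25)(-0.10) = 0.6875
  C_12 = −[(-0.15)(0.95) − (-0.25)(-0.05)] = 0.1550
  C_13 = (-0.15)(-0.10) − (0.75)(-0.05) = 0.0525
  C_21 = −[(-0.40)(0.95) − (-0.45)(-0.10)] = 0.4250
  C_22 = (0.95)(0.95) − (-0.45)(-0.05) = 0.8800
  C_23 = −[(0.95)(-0.10) − (-0.40)(-0.05)] = 0.1150
  C_31 = (-0.40)(-0.25) − (-0.45)(0.75) = 0.4375
  C_32 = −[(0.95)(-0.25) − (-0.45)(-0.15)] = 0.3050
  C_33 = (0.95)(0.75) − (-0.40)(-0.15) = 0.6525
det(I−A) = Σ_j (I−A)_1j·C_1j = (0.95)(0.6875) + (-0.40)(0.1550) + (-0.45)(0.0525) = 0.5675
adj(I−A) = Cᵀ =
  [ 0.6875   0.4250   0.4375]
  [ 0.1550   0.8800   0.3050]
  [ 0.0525   0.1150   0.6525]
(I − A)⁻¹ = adj(I−A) / det(I−A) ≈
  [   1.2115     0.7489     0.7709]
  [   0.2731     1.5507     0.5374]
  [   0.0925     0.2026     1.1498]
The output multiplier for sector j is the column-j sum of the Leontief inverse (I − A)⁻¹ = adj(I−A) / det(I−A).
Column 3 of adj(I−A): (0.4375, 0.3050, 0.6525); det(I−A) = 0.5675.
m_3 = (0.4375 + 0.3050 + 0.6525) / 0.5675 = 1.395 / 0.5675 ≈ 2.458.

m_3 = 2.458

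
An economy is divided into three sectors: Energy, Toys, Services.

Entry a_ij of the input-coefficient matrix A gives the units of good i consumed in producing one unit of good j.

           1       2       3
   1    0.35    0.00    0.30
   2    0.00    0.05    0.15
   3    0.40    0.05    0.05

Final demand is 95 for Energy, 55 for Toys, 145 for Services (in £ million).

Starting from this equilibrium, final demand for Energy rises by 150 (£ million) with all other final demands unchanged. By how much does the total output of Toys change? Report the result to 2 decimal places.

Δx_2 = 19.24

I − A =
  [   0.65     0.00    -0.30]
  [   0.00     0.95    -0.15]
  [  -0.40    -0.05     0.95]
Cofactors of I−A, C_ij = (−1)^(i+j)·(minor ij) (rows/columns in the sector order above):
  C_11 = (0.95)(0.95) − (-0.15)(-0.05) = 0.8950
  C_12 = −[(0.00)(0.95) − (-0.15)(-0.40)] = 0.0600
  C_13 = (0.00)(-0.05) − (0.95)(-0.40) = 0.3800
  C_21 = −[(0.00)(0.95) − (-0.30)(-0.05)] = 0.0150
  C_22 = (0.65)(0.95) − (-0.30)(-0.40) = 0.4975
  C_23 = −[(0.65)(-0.05) − (0.00)(-0.40)] = 0.0325
  C_31 = (0.00)(-0.15) − (-0.30)(0.95) = 0.2850
  C_32 = −[(0.65)(-0.15) − (-0.30)(0.00)] = 0.0975
  C_33 = (0.65)(0.95) − (0.00)(0.00) = 0.6175
det(I−A) = Σ_j (I−A)_1j·C_1j = (0.65)(0.8950) + (0.00)(0.0600) + (-0.30)(0.3800) = 0.46775
adj(I−A) = Cᵀ =
  [ 0.8950   0.0150   0.2850]
  [ 0.0600   0.4975   0.0975]
  [ 0.3800   0.0325   0.6175]
(I − A)⁻¹ = adj(I−A) / det(I−A) ≈
  [   1.9134     0.0321     0.6093]
  [   0.1283     1.0636     0.2084]
  [   0.8124     0.0695     1.3201]
Δx = (I − A)⁻¹ Δd with Δd having +150 in the Energy component and 0 elsewhere.
So Δx_2 = L_21 · (+150), where L_21 = adj(I−A)_21 / det(I−A) = 0.0600 / 0.46775.
Δx_2 = 0.0600 × (+150) / 0.46775 = 9.00 / 0.46775 ≈ 19.24.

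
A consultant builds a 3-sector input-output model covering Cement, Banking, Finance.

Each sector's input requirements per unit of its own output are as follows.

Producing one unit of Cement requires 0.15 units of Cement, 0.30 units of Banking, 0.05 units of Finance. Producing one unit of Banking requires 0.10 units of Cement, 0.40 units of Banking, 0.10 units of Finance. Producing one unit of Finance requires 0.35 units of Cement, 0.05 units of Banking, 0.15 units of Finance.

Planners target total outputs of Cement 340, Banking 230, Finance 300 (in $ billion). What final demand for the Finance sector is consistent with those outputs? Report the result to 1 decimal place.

d_F = 215.0

I − A =
  [   0.85    -0.10    -0.35]
  [  -0.30     0.60    -0.05]
  [  -0.05    -0.10     0.85]
d = (I − A) x:
  d_C = (+0.85)·340 + (-0.10)·230 + (-0.35)·300 = 161.0
  d_B = (-0.30)·340 + (+0.60)·230 + (-0.05)·300 = 21.0
  d_F = (-0.05)·340 + (-0.10)·230 + (+0.85)·300 = 215.0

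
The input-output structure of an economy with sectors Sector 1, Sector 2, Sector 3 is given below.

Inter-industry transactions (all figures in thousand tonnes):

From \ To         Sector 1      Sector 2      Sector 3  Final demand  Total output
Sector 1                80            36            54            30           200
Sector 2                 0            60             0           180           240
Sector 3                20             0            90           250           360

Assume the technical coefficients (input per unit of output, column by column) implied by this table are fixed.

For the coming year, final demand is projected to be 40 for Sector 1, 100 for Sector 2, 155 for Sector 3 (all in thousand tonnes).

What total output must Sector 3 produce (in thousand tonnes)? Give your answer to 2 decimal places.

Technical coefficients a_ij = z_ij / X_j:
  a_11 = 80/200 = 0.40, a_21 = 0/200 = 0.00, a_31 = 20/200 = 0.10
  a_12 = 36/240 = 0.15, a_22 = 60/240 = 0.25, a_32 = 0/240 = 0.00
  a_13 = 54/360 = 0.15, a_23 = 0/360 = 0.00, a_33 = 90/360 = 0.25
I − A =
  [   0.60    -0.15    -0.15]
  [   0.00     0.75     0.00]
  [  -0.10     0.00     0.75]
Cofactors of I−A, C_ij = (−1)^(i+j)·(minor ij) (rows/columns in the sector order above):
  C_11 = (0.75)(0.75) − (0.00)(0.00) = 0.5625
  C_12 = −[(0.00)(0.75) − (0.00)(-0.10)] = 0.0000
  C_13 = (0.00)(0.00) − (0.75)(-0.10) = 0.0750
  C_21 = −[(-0.15)(0.75) − (-0.15)(0.00)] = 0.1125
  C_22 = (0.60)(0.75) − (-0.15)(-0.10) = 0.4350
  C_23 = −[(0.60)(0.00) − (-0.15)(-0.10)] = 0.0150
  C_31 = (-0.15)(0.00) − (-0.15)(0.75) = 0.1125
  C_32 = −[(0.60)(0.00) − (-0.15)(0.00)] = 0.0000
  C_33 = (0.60)(0.75) − (-0.15)(0.00) = 0.4500
det(I−A) = Σ_j (I−A)_1j·C_1j = (0.60)(0.5625) + (-0.15)(0.0000) + (-0.15)(0.0750) = 0.32625
adj(I−A) = Cᵀ =
  [ 0.5625   0.1125   0.1125]
  [ 0.0000   0.4350   0.0000]
  [ 0.0750   0.0150   0.4500]
(I − A)⁻¹ = adj(I−A) / det(I−A) ≈
  [   1.7241     0.3448     0.3448]
  [   0.0000     1.3333     0.0000]
  [   0.2299     0.0460     1.3793]
x = (I − A)⁻¹ d = adj(I−A)·d / det(I−A), with det(I−A) = 0.32625:
  x_1 = (0.5625·40 + 0.1125·100 + 0.1125·155) / 0.32625 = 51.1875 / 0.32625 ≈ 156.90
  x_2 = (0.0000·40 + 0.4350·100 + 0.0000·155) / 0.32625 = 43.50 / 0.32625 ≈ 133.33
  x_3 = (0.0750·40 + 0.0150·100 + 0.4500·155) / 0.32625 = 74.25 / 0.32625 ≈ 227.59

x_3 = 227.59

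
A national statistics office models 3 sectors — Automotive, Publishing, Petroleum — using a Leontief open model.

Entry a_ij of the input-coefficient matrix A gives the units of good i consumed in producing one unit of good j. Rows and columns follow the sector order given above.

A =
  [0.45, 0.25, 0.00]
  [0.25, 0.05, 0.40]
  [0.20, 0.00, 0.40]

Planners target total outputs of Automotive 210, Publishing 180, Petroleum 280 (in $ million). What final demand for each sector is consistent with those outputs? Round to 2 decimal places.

I − A =
  [   0.55    -0.25     0.00]
  [  -0.25     0.95    -0.40]
  [  -0.20     0.00     0.60]
d = (I − A) x:
  d_1 = (+0.55)·210 + (-0.25)·180 + (+0.00)·280 = 70.50
  d_2 = (-0.25)·210 + (+0.95)·180 + (-0.40)·280 = 6.50
  d_3 = (-0.20)·210 + (+0.00)·180 + (+0.60)·280 = 126.00

d_1 = 70.50, d_2 = 6.50, d_3 = 126.00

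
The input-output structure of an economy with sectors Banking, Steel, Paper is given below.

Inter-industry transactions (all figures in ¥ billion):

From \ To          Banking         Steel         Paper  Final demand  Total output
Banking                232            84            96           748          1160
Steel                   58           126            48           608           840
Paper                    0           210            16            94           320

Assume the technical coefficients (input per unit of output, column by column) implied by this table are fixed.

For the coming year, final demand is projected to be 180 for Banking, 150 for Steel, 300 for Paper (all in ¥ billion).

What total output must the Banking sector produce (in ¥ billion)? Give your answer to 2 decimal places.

x_B = 403.46

Technical coefficients a_ij = z_ij / X_j:
  a_BB = 232/1160 = 0.20, a_SB = 58/1160 = 0.05, a_PB = 0/1160 = 0.00
  a_BS = 84/840 = 0.10, a_SS = 126/840 = 0.15, a_PS = 210/840 = 0.25
  a_BP = 96/320 = 0.30, a_SP = 48/320 = 0.15, a_PP = 16/320 = 0.05
I − A =
  [   0.80    -0.10    -0.30]
  [  -0.05     0.85    -0.15]
  [   0.00    -0.25     0.95]
Cofactors of I−A, C_ij = (−1)^(i+j)·(minor ij) (rows/columns in the sector order above):
  C_11 = (0.85)(0.95) − (-0.15)(-0.25) = 0.7700
  C_12 = −[(-0.05)(0.95) − (-0.15)(0.00)] = 0.0475
  C_13 = (-0.05)(-0.25) − (0.85)(0.00) = 0.0125
  C_21 = −[(-0.10)(0.95) − (-0.30)(-0.25)] = 0.1700
  C_22 = (0.80)(0.95) − (-0.30)(0.00) = 0.7600
  C_23 = −[(0.80)(-0.25) − (-0.10)(0.00)] = 0.2000
  C_31 = (-0.10)(-0.15) − (-0.30)(0.85) = 0.2700
  C_32 = −[(0.80)(-0.15) − (-0.30)(-0.05)] = 0.1350
  C_33 = (0.80)(0.85) − (-0.10)(-0.05) = 0.6750
det(I−A) = Σ_j (I−A)_1j·C_1j = (0.80)(0.7700) + (-0.10)(0.0475) + (-0.30)(0.0125) = 0.6075
adj(I−A) = Cᵀ =
  [ 0.7700   0.1700   0.2700]
  [ 0.0475   0.7600   0.1350]
  [ 0.0125   0.2000   0.6750]
(I − A)⁻¹ = adj(I−A) / det(I−A) ≈
  [   1.2675     0.2798     0.4444]
  [   0.0782     1.2510     0.2222]
  [   0.0206     0.3292     1.1111]
x = (I − A)⁻¹ d = adj(I−A)·d / det(I−A), with det(I−A) = 0.6075:
  x_B = (0.7700·180 + 0.1700·150 + 0.2700·300) / 0.6075 = 245.10 / 0.6075 ≈ 403.46
  x_S = (0.0475·180 + 0.7600·150 + 0.1350·300) / 0.6075 = 163.05 / 0.6075 ≈ 268.40
  x_P = (0.0125·180 + 0.2000·150 + 0.6750·300) / 0.6075 = 234.75 / 0.6075 ≈ 386.42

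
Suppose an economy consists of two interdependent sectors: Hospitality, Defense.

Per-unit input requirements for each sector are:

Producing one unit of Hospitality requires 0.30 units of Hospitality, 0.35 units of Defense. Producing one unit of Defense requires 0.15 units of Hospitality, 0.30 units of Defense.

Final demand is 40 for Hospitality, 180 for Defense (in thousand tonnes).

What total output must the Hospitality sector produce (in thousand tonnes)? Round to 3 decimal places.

I − A =
  [   0.70    -0.15]
  [  -0.35     0.70]
det(I−A) = (0.70)(0.70) − (-0.15)(-0.35) = 0.4375
adj(I−A) = [[0.70, 0.15], [0.35, 0.70]]
(I − A)⁻¹ = adj(I−A) / det(I−A) ≈
  [   1.6000     0.3429]
  [   0.8000     1.6000]
x = (I − A)⁻¹ d = adj(I−A)·d / det(I−A), with det(I−A) = 0.4375:
  x_1 = (0.70·40 + 0.15·180) / 0.4375 = 55.00 / 0.4375 ≈ 125.714
  x_2 = (0.35·40 + 0.70·180) / 0.4375 = 140.00 / 0.4375 = 320.000

x_1 = 125.714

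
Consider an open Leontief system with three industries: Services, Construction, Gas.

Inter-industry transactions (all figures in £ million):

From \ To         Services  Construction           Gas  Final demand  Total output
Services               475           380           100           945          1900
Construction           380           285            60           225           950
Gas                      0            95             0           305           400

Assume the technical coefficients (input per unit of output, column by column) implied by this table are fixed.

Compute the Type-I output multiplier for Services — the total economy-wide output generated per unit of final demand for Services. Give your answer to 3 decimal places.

m_S = 2.111

Technical coefficients a_ij = z_ij / X_j:
  a_SS = 475/1900 = 0.25, a_CS = 380/1900 = 0.20, a_GS = 0/1900 = 0.00
  a_SC = 380/950 = 0.40, a_CC = 285/950 = 0.30, a_GC = 95/950 = 0.10
  a_SG = 100/400 = 0.25, a_CG = 60/400 = 0.15, a_GG = 0/400 = 0.00
I − A =
  [   0.75    -0.40    -0.25]
  [  -0.20     0.70    -0.15]
  [   0.00    -0.10     1.00]
Cofactors of I−A, C_ij = (−1)^(i+j)·(minor ij) (rows/columns in the sector order above):
  C_11 = (0.70)(1.00) − (-0.15)(-0.10) = 0.6850
  C_12 = −[(-0.20)(1.00) − (-0.15)(0.00)] = 0.2000
  C_13 = (-0.20)(-0.10) − (0.70)(0.00) = 0.0200
  C_21 = −[(-0.40)(1.00) − (-0.25)(-0.10)] = 0.4250
  C_22 = (0.75)(1.00) − (-0.25)(0.00) = 0.7500
  C_23 = −[(0.75)(-0.10) − (-0.40)(0.00)] = 0.0750
  C_31 = (-0.40)(-0.15) − (-0.25)(0.70) = 0.2350
  C_32 = −[(0.75)(-0.15) − (-0.25)(-0.20)] = 0.1625
  C_33 = (0.75)(0.70) − (-0.40)(-0.20) = 0.4450
det(I−A) = Σ_j (I−A)_1j·C_1j = (0.75)(0.6850) + (-0.40)(0.2000) + (-0.25)(0.0200) = 0.42875
adj(I−A) = Cᵀ =
  [ 0.6850   0.4250   0.2350]
  [ 0.2000   0.7500   0.1625]
  [ 0.0200   0.0750   0.4450]
(I − A)⁻¹ = adj(I−A) / det(I−A) ≈
  [   1.5977     0.9913     0.5481]
  [   0.4665     1.7493     0.3790]
  [   0.0466     0.1749     1.0379]
The output multiplier for sector j is the column-j sum of the Leontief inverse (I − A)⁻¹ = adj(I−A) / det(I−A).
Column S of adj(I−A): (0.6850, 0.2000, 0.0200); det(I−A) = 0.42875.
m_S = (0.6850 + 0.2000 + 0.0200) / 0.42875 = 0.905 / 0.42875 ≈ 2.111.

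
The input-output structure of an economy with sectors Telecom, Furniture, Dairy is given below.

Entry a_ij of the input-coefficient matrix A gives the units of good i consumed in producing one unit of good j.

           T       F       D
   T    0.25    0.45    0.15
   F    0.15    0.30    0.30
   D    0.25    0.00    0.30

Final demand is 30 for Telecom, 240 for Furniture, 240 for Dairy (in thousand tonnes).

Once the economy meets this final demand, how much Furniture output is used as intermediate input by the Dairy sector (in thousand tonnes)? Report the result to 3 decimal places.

z_FD = 163.746

I − A =
  [   0.75    -0.45    -0.15]
  [  -0.15     0.70    -0.30]
  [  -0.25     0.00     0.70]
Cofactors of I−A, C_ij = (−1)^(i+j)·(minor ij) (rows/columns in the sector order above):
  C_11 = (0.70)(0.70) − (-0.30)(0.00) = 0.4900
  C_12 = −[(-0.15)(0.70) − (-0.30)(-0.25)] = 0.1800
  C_13 = (-0.15)(0.00) − (0.70)(-0.25) = 0.1750
  C_21 = −[(-0.45)(0.70) − (-0.15)(0.00)] = 0.3150
  C_22 = (0.75)(0.70) − (-0.15)(-0.25) = 0.4875
  C_23 = −[(0.75)(0.00) − (-0.45)(-0.25)] = 0.1125
  C_31 = (-0.45)(-0.30) − (-0.15)(0.70) = 0.2400
  C_32 = −[(0.75)(-0.30) − (-0.15)(-0.15)] = 0.2475
  C_33 = (0.75)(0.70) − (-0.45)(-0.15) = 0.4575
det(I−A) = Σ_j (I−A)_1j·C_1j = (0.75)(0.4900) + (-0.45)(0.1800) + (-0.15)(0.1750) = 0.26025
adj(I−A) = Cᵀ =
  [ 0.4900   0.3150   0.2400]
  [ 0.1800   0.4875   0.2475]
  [ 0.1750   0.1125   0.4575]
(I − A)⁻¹ = adj(I−A) / det(I−A) ≈
  [   1.8828     1.2104     0.9222]
  [   0.6916     1.8732     0.9510]
  [   0.6724     0.4323     1.7579]
First solve x = (I − A)⁻¹ d = adj(I−A)·d / det(I−A); in particular x_D = (0.1750·30 + 0.1125·240 + 0.4575·240) / 0.26025 = 142.05 / 0.26025 ≈ 545.82133.
Intermediate flow from F to D: z_FD = a_FD · x_D = 0.30 × 142.05 / 0.26025 = 42.615 / 0.26025 ≈ 163.746.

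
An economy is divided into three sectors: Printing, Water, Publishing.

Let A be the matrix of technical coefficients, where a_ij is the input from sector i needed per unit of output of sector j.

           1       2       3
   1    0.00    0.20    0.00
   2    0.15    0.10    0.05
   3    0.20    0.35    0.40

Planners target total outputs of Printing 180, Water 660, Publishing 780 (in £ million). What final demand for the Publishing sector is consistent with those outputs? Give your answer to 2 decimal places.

d_3 = 201.00

I − A =
  [   1.00    -0.20     0.00]
  [  -0.15     0.90    -0.05]
  [  -0.20    -0.35     0.60]
d = (I − A) x:
  d_1 = (+1.00)·180 + (-0.20)·660 + (+0.00)·780 = 48.00
  d_2 = (-0.15)·180 + (+0.90)·660 + (-0.05)·780 = 528.00
  d_3 = (-0.20)·180 + (-0.35)·660 + (+0.60)·780 = 201.00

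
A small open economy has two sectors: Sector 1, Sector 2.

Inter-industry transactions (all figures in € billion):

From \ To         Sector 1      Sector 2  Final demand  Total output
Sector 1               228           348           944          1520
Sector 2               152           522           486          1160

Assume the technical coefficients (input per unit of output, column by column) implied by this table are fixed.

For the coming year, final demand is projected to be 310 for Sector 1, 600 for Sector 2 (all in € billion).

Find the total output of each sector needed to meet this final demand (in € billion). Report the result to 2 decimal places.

x_1 = 801.14, x_2 = 1236.57

Technical coefficients a_ij = z_ij / X_j:
  a_11 = 228/1520 = 0.15, a_21 = 152/1520 = 0.10
  a_12 = 348/1160 = 0.30, a_22 = 522/1160 = 0.45
I − A =
  [   0.85    -0.30]
  [  -0.10     0.55]
det(I−A) = (0.85)(0.55) − (-0.30)(-0.10) = 0.4375
adj(I−A) = [[0.55, 0.30], [0.10, 0.85]]
(I − A)⁻¹ = adj(I−A) / det(I−A) ≈
  [   1.2571     0.6857]
  [   0.2286     1.9429]
x = (I − A)⁻¹ d = adj(I−A)·d / det(I−A), with det(I−A) = 0.4375:
  x_1 = (0.55·310 + 0.30·600) / 0.4375 = 350.50 / 0.4375 ≈ 801.14
  x_2 = (0.10·310 + 0.85·600) / 0.4375 = 541.00 / 0.4375 ≈ 1236.57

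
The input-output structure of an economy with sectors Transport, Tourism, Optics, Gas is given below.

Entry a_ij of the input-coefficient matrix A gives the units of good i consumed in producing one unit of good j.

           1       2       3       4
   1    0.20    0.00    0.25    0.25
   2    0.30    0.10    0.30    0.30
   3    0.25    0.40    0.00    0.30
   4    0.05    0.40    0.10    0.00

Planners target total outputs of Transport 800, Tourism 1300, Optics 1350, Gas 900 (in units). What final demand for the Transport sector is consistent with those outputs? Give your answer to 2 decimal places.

d_1 = 77.50

I − A =
  [   0.80     0.00    -0.25    -0.25]
  [  -0.30     0.90    -0.30    -0.30]
  [  -0.25    -0.40     1.00    -0.30]
  [  -0.05    -0.40    -0.10     1.00]
d = (I − A) x:
  d_1 = (+0.80)·800 + (+0.00)·1300 + (-0.25)·1350 + (-0.25)·900 = 77.50
  d_2 = (-0.30)·800 + (+0.90)·1300 + (-0.30)·1350 + (-0.30)·900 = 255.00
  d_3 = (-0.25)·800 + (-0.40)·1300 + (+1.00)·1350 + (-0.30)·900 = 360.00
  d_4 = (-0.05)·800 + (-0.40)·1300 + (-0.10)·1350 + (+1.00)·900 = 205.00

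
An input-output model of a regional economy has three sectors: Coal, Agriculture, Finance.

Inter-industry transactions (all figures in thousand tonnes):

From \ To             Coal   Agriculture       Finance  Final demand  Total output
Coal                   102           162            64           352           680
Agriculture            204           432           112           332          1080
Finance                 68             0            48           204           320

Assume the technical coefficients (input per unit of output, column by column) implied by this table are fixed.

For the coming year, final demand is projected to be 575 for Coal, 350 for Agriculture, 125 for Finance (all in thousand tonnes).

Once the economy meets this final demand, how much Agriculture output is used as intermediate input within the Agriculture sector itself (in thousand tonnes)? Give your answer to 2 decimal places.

z_AA = 483.93

Technical coefficients a_ij = z_ij / X_j:
  a_CC = 102/680 = 0.15, a_AC = 204/680 = 0.30, a_FC = 68/680 = 0.10
  a_CA = 162/1080 = 0.15, a_AA = 432/1080 = 0.40, a_FA = 0/1080 = 0.00
  a_CF = 64/320 = 0.20, a_AF = 112/320 = 0.35, a_FF = 48/320 = 0.15
I − A =
  [   0.85    -0.15    -0.20]
  [  -0.30     0.60    -0.35]
  [  -0.10     0.00     0.85]
Cofactors of I−A, C_ij = (−1)^(i+j)·(minor ij) (rows/columns in the sector order above):
  C_11 = (0.60)(0.85) − (-0.35)(0.00) = 0.5100
  C_12 = −[(-0.30)(0.85) − (-0.35)(-0.10)] = 0.2900
  C_13 = (-0.30)(0.00) − (0.60)(-0.10) = 0.0600
  C_21 = −[(-0.15)(0.85) − (-0.20)(0.00)] = 0.1275
  C_22 = (0.85)(0.85) − (-0.20)(-0.10) = 0.7025
  C_23 = −[(0.85)(0.00) − (-0.15)(-0.10)] = 0.0150
  C_31 = (-0.15)(-0.35) − (-0.20)(0.60) = 0.1725
  C_32 = −[(0.85)(-0.35) − (-0.20)(-0.30)] = 0.3575
  C_33 = (0.85)(0.60) − (-0.15)(-0.30) = 0.4650
det(I−A) = Σ_j (I−A)_1j·C_1j = (0.85)(0.5100) + (-0.15)(0.2900) + (-0.20)(0.0600) = 0.3780
adj(I−A) = Cᵀ =
  [ 0.5100   0.1275   0.1725]
  [ 0.2900   0.7025   0.3575]
  [ 0.0600   0.0150   0.4650]
(I − A)⁻¹ = adj(I−A) / det(I−A) ≈
  [   1.3492     0.3373     0.4563]
  [   0.7672     1.8585     0.9458]
  [   0.1587     0.0397     1.2302]
First solve x = (I − A)⁻¹ d = adj(I−A)·d / det(I−A); in particular x_A = (0.2900·575 + 0.7025·350 + 0.3575·125) / 0.3780 = 457.3125 / 0.3780 ≈ 1209.8214.
Intermediate flow from A to A: z_AA = a_AA · x_A = 0.40 × 457.3125 / 0.3780 = 182.925 / 0.3780 ≈ 483.93.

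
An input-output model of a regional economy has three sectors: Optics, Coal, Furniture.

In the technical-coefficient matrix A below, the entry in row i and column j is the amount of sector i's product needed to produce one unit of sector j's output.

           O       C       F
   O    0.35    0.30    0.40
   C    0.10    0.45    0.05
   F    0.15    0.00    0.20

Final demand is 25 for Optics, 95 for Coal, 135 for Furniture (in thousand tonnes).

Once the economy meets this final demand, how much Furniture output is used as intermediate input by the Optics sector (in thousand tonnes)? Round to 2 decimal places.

z_FO = 43.35

I − A =
  [   0.65    -0.30    -0.40]
  [  -0.10     0.55    -0.05]
  [  -0.15     0.00     0.80]
Cofactors of I−A, C_ij = (−1)^(i+j)·(minor ij) (rows/columns in the sector order above):
  C_11 = (0.55)(0.80) − (-0.05)(0.00) = 0.4400
  C_12 = −[(-0.10)(0.80) − (-0.05)(-0.15)] = 0.0875
  C_13 = (-0.10)(0.00) − (0.55)(-0.15) = 0.0825
  C_21 = −[(-0.30)(0.80) − (-0.40)(0.00)] = 0.2400
  C_22 = (0.65)(0.80) − (-0.40)(-0.15) = 0.4600
  C_23 = −[(0.65)(0.00) − (-0.30)(-0.15)] = 0.0450
  C_31 = (-0.30)(-0.05) − (-0.40)(0.55) = 0.2350
  C_32 = −[(0.65)(-0.05) − (-0.40)(-0.10)] = 0.0725
  C_33 = (0.65)(0.55) − (-0.30)(-0.10) = 0.3275
det(I−A) = Σ_j (I−A)_1j·C_1j = (0.65)(0.4400) + (-0.30)(0.0875) + (-0.40)(0.0825) = 0.22675
adj(I−A) = Cᵀ =
  [ 0.4400   0.2400   0.2350]
  [ 0.0875   0.4600   0.0725]
  [ 0.0825   0.0450   0.3275]
(I − A)⁻¹ = adj(I−A) / det(I−A) ≈
  [   1.9405     1.0584     1.0364]
  [   0.3859     2.0287     0.3197]
  [   0.3638     0.1985     1.4443]
First solve x = (I − A)⁻¹ d = adj(I−A)·d / det(I−A); in particular x_O = (0.4400·25 + 0.2400·95 + 0.2350·135) / 0.22675 = 65.525 / 0.22675 ≈ 288.9746.
Intermediate flow from F to O: z_FO = a_FO · x_O = 0.15 × 65.525 / 0.22675 = 9.82875 / 0.22675 ≈ 43.35.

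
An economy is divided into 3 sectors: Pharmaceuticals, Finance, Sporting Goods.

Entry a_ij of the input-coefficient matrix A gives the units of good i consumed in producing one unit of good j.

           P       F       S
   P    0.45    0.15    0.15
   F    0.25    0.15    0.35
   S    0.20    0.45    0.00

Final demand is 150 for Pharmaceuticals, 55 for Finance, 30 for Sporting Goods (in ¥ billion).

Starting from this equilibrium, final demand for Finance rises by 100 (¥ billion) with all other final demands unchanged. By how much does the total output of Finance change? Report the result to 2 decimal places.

I − A =
  [   0.55    -0.15    -0.15]
  [  -0.25     0.85    -0.35]
  [  -0.20    -0.45     1.00]
Cofactors of I−A, C_ij = (−1)^(i+j)·(minor ij) (rows/columns in the sector order above):
  C_11 = (0.85)(1.00) − (-0.35)(-0.45) = 0.6925
  C_12 = −[(-0.25)(1.00) − (-0.35)(-0.20)] = 0.3200
  C_13 = (-0.25)(-0.45) − (0.85)(-0.20) = 0.2825
  C_21 = −[(-0.15)(1.00) − (-0.15)(-0.45)] = 0.2175
  C_22 = (0.55)(1.00) − (-0.15)(-0.20) = 0.5200
  C_23 = −[(0.55)(-0.45) − (-0.15)(-0.20)] = 0.2775
  C_31 = (-0.15)(-0.35) − (-0.15)(0.85) = 0.1800
  C_32 = −[(0.55)(-0.35) − (-0.15)(-0.25)] = 0.2300
  C_33 = (0.55)(0.85) − (-0.15)(-0.25) = 0.4300
det(I−A) = Σ_j (I−A)_1j·C_1j = (0.55)(0.6925) + (-0.15)(0.3200) + (-0.15)(0.2825) = 0.2905
adj(I−A) = Cᵀ =
  [ 0.6925   0.2175   0.1800]
  [ 0.3200   0.5200   0.2300]
  [ 0.2825   0.2775   0.4300]
(I − A)⁻¹ = adj(I−A) / det(I−A) ≈
  [   2.3838     0.7487     0.6196]
  [   1.1015     1.7900     0.7917]
  [   0.9725     0.9552     1.4802]
Δx = (I − A)⁻¹ Δd with Δd having +100 in the Finance component and 0 elsewhere.
So Δx_F = L_FF · (+100), where L_FF = adj(I−A)_FF / det(I−A) = 0.5200 / 0.2905.
Δx_F = 0.5200 × (+100) / 0.2905 = 52.00 / 0.2905 ≈ 179.00.

Δx_F = 179.00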